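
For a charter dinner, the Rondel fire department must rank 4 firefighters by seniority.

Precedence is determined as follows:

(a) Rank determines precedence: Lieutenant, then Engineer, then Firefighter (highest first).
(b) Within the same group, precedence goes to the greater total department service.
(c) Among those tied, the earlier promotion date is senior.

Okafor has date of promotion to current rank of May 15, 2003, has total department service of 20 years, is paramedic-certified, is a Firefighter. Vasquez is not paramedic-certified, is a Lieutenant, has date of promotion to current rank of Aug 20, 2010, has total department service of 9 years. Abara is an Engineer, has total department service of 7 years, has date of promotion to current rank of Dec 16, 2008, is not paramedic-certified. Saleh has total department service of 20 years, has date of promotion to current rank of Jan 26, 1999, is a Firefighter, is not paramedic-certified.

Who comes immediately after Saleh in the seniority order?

Okafor

By rank: Vasquez (Lieutenant); then Abara (Engineer); then Saleh and Okafor (Firefighter).
Saleh and Okafor both have total department service 20 years, so the next rule applies.
Among Saleh and Okafor, by date of promotion to current rank (earlier first): Saleh (Jan 26, 1999) before Okafor (May 15, 2003).
Order: Vasquez, Abara, Saleh, Okafor.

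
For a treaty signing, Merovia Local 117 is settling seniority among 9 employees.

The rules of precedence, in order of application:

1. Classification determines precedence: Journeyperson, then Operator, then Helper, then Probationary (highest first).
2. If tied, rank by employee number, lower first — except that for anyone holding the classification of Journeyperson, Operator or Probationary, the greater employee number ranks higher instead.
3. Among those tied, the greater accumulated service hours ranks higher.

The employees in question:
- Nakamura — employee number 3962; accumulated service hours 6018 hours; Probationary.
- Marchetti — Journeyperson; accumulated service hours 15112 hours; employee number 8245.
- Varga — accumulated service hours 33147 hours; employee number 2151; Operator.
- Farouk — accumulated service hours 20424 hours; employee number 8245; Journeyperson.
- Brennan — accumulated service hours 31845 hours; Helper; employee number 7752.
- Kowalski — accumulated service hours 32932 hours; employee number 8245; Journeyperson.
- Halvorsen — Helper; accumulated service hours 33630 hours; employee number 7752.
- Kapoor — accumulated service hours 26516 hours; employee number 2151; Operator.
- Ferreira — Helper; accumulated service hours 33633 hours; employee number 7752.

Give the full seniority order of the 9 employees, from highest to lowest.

By classification: Kowalski, Farouk and Marchetti (Journeyperson); then Varga and Kapoor (Operator); then Ferreira, Halvorsen and Brennan (Helper); then Nakamura (Probationary).
Kowalski, Farouk and Marchetti all have employee number 8245, so the next rule applies.
Among Kowalski, Farouk and Marchetti, by accumulated service hours (higher first): Kowalski (32932 hours) before Farouk (20424 hours) before Marchetti (15112 hours).
Varga and Kapoor both have employee number 2151, so the next rule applies.
Among Varga and Kapoor, by accumulated service hours (higher first): Varga (33147 hours) before Kapoor (26516 hours).
Ferreira, Halvorsen and Brennan all have employee number 7752, so the next rule applies.
Among Ferreira, Halvorsen and Brennan, by accumulated service hours (higher first): Ferreira (33633 hours) before Halvorsen (33630 hours) before Brennan (31845 hours).
Full order: Kowalski, Farouk, Marchetti, Varga, Kapoor, Ferreira, Halvorsen, Brennan, Nakamura.

Kowalski, Farouk, Marchetti, Varga, Kapoor, Ferreira, Halvorsen, Brennan, Nakamura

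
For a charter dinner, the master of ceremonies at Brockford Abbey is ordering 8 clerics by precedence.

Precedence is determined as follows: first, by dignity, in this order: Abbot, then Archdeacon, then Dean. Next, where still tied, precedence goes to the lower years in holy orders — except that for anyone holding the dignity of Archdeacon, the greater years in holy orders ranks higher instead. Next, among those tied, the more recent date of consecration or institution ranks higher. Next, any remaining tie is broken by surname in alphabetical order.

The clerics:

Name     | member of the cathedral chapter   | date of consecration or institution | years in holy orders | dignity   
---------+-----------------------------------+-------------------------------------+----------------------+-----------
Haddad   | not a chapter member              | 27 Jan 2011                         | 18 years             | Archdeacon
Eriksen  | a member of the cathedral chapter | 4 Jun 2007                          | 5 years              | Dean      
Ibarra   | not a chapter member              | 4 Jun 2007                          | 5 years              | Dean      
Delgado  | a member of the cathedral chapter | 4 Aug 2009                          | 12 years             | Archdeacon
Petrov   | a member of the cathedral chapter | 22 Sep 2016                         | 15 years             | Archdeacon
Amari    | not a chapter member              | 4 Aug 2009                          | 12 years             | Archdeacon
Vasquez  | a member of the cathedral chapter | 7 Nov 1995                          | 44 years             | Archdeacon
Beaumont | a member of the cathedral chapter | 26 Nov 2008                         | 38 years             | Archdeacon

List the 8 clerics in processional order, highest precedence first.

By dignity: Vasquez, Beaumont, Haddad, Petrov, Amari and Delgado (Archdeacon); then Eriksen and Ibarra (Dean).
Among Vasquez, Beaumont, Haddad, Petrov, Amari and Delgado, by years in holy orders (higher first) (reversed rule for this group): Vasquez (44 years) before Beaumont (38 years) before Haddad (18 years) before Petrov (15 years) before Amari and Delgado (12 years).
Amari and Delgado both have date of consecration or institution 4 Aug 2009, so the next rule applies.
Among Amari and Delgado, alphabetically by surname: Amari before Delgado.
Eriksen and Ibarra both have years in holy orders 5 years, so the next rule applies.
Eriksen and Ibarra both have date of consecration or institution 4 Jun 2007, so the next rule applies.
Among Eriksen and Ibarra, alphabetically by surname: Eriksen before Ibarra.
Full order: Vasquez, Beaumont, Haddad, Petrov, Amari, Delgado, Eriksen, Ibarra.

Vasquez, Beaumont, Haddad, Petrov, Amari, Delgado, Eriksen, Ibarra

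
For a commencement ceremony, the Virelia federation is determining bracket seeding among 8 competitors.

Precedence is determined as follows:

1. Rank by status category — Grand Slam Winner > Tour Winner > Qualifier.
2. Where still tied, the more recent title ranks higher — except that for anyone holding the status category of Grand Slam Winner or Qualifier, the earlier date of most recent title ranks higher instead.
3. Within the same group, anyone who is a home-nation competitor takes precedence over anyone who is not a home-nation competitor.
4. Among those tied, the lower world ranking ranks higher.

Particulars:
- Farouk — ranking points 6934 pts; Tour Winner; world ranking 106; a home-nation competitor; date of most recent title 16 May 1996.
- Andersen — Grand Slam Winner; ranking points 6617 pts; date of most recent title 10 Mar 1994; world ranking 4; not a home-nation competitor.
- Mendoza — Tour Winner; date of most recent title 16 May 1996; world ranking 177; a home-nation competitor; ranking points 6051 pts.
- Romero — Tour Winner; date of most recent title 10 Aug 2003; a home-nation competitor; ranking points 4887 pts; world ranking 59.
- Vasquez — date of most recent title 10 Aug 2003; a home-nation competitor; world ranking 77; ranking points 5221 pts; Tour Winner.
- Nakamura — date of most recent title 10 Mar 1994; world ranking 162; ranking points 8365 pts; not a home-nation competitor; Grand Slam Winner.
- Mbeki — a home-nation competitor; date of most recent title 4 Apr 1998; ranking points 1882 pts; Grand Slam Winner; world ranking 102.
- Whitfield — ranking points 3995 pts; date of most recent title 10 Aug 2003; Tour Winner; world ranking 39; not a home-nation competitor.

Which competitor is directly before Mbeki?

Nakamura

By status category: Andersen, Nakamura and Mbeki (Grand Slam Winner); then Romero, Vasquez, Whitfield, Farouk and Mendoza (Tour Winner).
Among Andersen, Nakamura and Mbeki, by date of most recent title (earlier first) (reversed rule for this group): Andersen and Nakamura (10 Mar 1994) before Mbeki (4 Apr 1998).
Andersen and Nakamura are each not a home-nation competitor, so the next rule applies.
Among Andersen and Nakamura, by world ranking (lower first): Andersen (4) before Nakamura (162).
Among Romero, Vasquez, Whitfield, Farouk and Mendoza, by date of most recent title (later first): Romero, Vasquez and Whitfield (10 Aug 2003) before Farouk and Mendoza (16 May 1996).
Among Romero, Vasquez and Whitfield, a home-nation competitor before not a home-nation competitor: Romero and Vasquez (a home-nation competitor) before Whitfield (not a home-nation competitor).
Among Romero and Vasquez, by world ranking (lower first): Romero (59) before Vasquez (77).
Farouk and Mendoza are each a home-nation competitor, so the next rule applies.
Among Farouk and Mendoza, by world ranking (lower first): Farouk (106) before Mendoza (177).
Order: Andersen, Nakamura, Mbeki, Romero, Vasquez, Whitfield, Farouk, Mendoza.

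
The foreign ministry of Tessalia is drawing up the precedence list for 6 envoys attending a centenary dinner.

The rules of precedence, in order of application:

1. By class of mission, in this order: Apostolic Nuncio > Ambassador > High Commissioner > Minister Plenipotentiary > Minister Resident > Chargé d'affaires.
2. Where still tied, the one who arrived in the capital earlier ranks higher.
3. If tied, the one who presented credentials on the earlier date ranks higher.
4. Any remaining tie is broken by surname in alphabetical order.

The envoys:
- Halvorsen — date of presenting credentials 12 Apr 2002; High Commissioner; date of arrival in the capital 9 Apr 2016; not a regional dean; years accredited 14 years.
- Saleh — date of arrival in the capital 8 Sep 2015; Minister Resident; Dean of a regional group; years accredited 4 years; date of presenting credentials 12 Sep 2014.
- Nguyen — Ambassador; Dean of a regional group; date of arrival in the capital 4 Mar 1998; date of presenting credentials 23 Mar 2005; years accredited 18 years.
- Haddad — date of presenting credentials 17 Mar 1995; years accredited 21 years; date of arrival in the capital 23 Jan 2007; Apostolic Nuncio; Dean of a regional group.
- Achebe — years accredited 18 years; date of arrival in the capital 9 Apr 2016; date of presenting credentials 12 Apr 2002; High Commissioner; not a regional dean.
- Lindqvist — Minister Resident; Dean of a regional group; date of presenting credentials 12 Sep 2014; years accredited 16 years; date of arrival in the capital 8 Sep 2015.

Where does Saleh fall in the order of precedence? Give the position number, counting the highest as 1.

By class of mission: Haddad (Apostolic Nuncio); then Nguyen (Ambassador); then Achebe and Halvorsen (High Commissioner); then Lindqvist and Saleh (Minister Resident).
Achebe and Halvorsen both have date of arrival in the capital 9 Apr 2016, so the next rule applies.
Achebe and Halvorsen both have date of presenting credentials 12 Apr 2002, so the next rule applies.
Among Achebe and Halvorsen, alphabetically by surname: Achebe before Halvorsen.
Lindqvist and Saleh both have date of arrival in the capital 8 Sep 2015, so the next rule applies.
Lindqvist and Saleh both have date of presenting credentials 12 Sep 2014, so the next rule applies.
Among Lindqvist and Saleh, alphabetically by surname: Lindqvist before Saleh.
Order: Haddad, Nguyen, Achebe, Halvorsen, Lindqvist, Saleh. So position 6.

6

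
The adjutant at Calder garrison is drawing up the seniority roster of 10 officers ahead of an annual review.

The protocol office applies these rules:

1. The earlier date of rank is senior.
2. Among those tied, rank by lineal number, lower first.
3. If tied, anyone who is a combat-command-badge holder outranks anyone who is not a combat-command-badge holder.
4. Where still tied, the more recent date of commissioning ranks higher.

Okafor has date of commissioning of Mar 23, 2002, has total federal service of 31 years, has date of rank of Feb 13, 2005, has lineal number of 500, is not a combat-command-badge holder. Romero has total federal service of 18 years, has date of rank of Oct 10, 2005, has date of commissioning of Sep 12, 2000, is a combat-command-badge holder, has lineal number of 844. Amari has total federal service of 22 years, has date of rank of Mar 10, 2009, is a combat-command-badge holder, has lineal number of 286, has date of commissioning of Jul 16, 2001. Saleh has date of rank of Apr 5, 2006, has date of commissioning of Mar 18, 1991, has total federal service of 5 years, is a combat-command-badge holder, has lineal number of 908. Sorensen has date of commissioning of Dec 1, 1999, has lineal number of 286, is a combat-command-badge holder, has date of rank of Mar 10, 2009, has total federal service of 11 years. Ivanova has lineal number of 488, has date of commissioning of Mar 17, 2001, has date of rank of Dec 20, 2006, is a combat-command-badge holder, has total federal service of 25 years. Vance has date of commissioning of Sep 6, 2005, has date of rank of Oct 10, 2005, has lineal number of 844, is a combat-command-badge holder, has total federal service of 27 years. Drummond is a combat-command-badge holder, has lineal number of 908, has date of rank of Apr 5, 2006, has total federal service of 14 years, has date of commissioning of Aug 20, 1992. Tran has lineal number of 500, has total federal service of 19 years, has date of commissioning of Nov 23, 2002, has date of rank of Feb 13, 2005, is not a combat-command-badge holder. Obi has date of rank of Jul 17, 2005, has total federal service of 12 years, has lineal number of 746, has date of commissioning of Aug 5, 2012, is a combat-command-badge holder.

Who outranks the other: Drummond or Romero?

Romero

By date of rank (earlier first): Tran and Okafor (both Feb 13, 2005); then Obi (Jul 17, 2005); then Vance and Romero (both Oct 10, 2005); then Drummond and Saleh (both Apr 5, 2006); then Ivanova (Dec 20, 2006); then Amari and Sorensen (both Mar 10, 2009).
Tran and Okafor both have lineal number 500, so the next rule applies.
Tran and Okafor are each not a combat-command-badge holder, so the next rule applies.
Among Tran and Okafor, by date of commissioning (later first): Tran (Nov 23, 2002) before Okafor (Mar 23, 2002).
Vance and Romero both have lineal number 844, so the next rule applies.
Vance and Romero are each a combat-command-badge holder, so the next rule applies.
Among Vance and Romero, by date of commissioning (later first): Vance (Sep 6, 2005) before Romero (Sep 12, 2000).
Drummond and Saleh both have lineal number 908, so the next rule applies.
Drummond and Saleh are each a combat-command-badge holder, so the next rule applies.
Among Drummond and Saleh, by date of commissioning (later first): Drummond (Aug 20, 1992) before Saleh (Mar 18, 1991).
Amari and Sorensen both have lineal number 286, so the next rule applies.
Amari and Sorensen are each a combat-command-badge holder, so the next rule applies.
Among Amari and Sorensen, by date of commissioning (later first): Amari (Jul 16, 2001) before Sorensen (Dec 1, 1999).
So Romero takes precedence.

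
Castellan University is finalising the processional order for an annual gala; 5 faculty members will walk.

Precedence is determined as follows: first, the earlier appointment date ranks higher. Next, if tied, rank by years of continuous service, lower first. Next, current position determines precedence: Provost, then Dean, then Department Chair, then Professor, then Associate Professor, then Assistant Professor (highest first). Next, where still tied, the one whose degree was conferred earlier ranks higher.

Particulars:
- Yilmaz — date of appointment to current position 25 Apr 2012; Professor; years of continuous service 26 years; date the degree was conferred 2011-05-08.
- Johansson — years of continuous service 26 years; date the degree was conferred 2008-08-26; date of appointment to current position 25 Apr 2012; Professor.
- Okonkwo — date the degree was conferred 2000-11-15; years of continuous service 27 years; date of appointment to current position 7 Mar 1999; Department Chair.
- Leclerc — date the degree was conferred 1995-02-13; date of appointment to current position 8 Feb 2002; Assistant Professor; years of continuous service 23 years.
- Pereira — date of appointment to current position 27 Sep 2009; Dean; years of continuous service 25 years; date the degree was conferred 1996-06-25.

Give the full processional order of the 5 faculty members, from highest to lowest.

By date of appointment to current position (earlier first): Okonkwo (7 Mar 1999); then Leclerc (8 Feb 2002); then Pereira (27 Sep 2009); then Johansson and Yilmaz (both 25 Apr 2012).
Johansson and Yilmaz both have years of continuous service 26 years, so the next rule applies.
Johansson and Yilmaz are each Professor, so the next rule applies.
Among Johansson and Yilmaz, by date the degree was conferred (earlier first): Johansson (2008-08-26) before Yilmaz (2011-05-08).
Full order: Okonkwo, Leclerc, Pereira, Johansson, Yilmaz.

Okonkwo, Leclerc, Pereira, Johansson, Yilmaz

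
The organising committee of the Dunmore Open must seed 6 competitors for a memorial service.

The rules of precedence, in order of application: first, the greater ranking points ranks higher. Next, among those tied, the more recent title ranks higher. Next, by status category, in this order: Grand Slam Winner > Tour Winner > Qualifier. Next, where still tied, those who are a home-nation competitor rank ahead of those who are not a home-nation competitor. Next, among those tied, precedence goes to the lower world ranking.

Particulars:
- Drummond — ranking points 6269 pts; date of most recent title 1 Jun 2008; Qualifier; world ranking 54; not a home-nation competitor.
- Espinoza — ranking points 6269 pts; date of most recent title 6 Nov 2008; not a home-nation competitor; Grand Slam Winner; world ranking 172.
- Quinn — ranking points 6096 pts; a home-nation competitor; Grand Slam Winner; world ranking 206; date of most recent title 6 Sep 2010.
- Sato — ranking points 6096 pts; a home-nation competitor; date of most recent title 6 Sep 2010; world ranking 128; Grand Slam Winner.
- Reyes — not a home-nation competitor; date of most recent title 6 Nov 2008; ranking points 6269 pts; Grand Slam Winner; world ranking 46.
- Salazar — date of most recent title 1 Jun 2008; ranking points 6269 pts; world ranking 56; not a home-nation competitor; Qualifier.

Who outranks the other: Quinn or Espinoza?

Espinoza

By ranking points (higher first): Reyes, Espinoza, Drummond and Salazar (each 6269 pts); then Sato and Quinn (both 6096 pts).
Among Reyes, Espinoza, Drummond and Salazar, by date of most recent title (later first): Reyes and Espinoza (6 Nov 2008) before Drummond and Salazar (1 Jun 2008).
Reyes and Espinoza are each Grand Slam Winner, so the next rule applies.
Reyes and Espinoza are each not a home-nation competitor, so the next rule applies.
Among Reyes and Espinoza, by world ranking (lower first): Reyes (46) before Espinoza (172).
Drummond and Salazar are each Qualifier, so the next rule applies.
Drummond and Salazar are each not a home-nation competitor, so the next rule applies.
Among Drummond and Salazar, by world ranking (lower first): Drummond (54) before Salazar (56).
Sato and Quinn both have date of most recent title 6 Sep 2010, so the next rule applies.
Sato and Quinn are each Grand Slam Winner, so the next rule applies.
Sato and Quinn are each a home-nation competitor, so the next rule applies.
Among Sato and Quinn, by world ranking (lower first): Sato (128) before Quinn (206).
So Espinoza takes precedence.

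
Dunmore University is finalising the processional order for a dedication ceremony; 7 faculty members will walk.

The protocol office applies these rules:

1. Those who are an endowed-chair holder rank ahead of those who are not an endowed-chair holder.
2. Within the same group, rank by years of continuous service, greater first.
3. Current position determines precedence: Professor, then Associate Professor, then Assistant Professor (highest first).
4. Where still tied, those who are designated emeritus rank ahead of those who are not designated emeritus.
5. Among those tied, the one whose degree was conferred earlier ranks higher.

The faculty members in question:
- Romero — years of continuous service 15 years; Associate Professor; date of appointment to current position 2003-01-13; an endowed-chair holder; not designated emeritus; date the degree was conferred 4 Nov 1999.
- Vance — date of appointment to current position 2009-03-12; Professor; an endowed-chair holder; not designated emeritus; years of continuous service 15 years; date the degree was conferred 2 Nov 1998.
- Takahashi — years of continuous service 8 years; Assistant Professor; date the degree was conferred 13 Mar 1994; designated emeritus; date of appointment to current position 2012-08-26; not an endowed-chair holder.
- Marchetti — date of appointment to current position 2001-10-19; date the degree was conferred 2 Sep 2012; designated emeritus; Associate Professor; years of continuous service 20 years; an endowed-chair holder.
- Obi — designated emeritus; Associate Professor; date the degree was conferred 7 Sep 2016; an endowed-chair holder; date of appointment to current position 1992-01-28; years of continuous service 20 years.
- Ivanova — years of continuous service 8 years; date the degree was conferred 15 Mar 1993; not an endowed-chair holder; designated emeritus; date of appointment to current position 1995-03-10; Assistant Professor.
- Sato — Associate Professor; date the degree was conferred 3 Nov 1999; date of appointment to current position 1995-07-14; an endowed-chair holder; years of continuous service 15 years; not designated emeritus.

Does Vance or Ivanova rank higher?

Vance

By the first rule: Marchetti, Obi, Vance, Sato and Romero (each an endowed-chair holder); then Ivanova and Takahashi (both not an endowed-chair holder).
Among Marchetti, Obi, Vance, Sato and Romero, by years of continuous service (higher first): Marchetti and Obi (20 years) before Vance, Sato and Romero (15 years).
Marchetti and Obi are each Associate Professor, so the next rule applies.
Marchetti and Obi are each designated emeritus, so the next rule applies.
Among Marchetti and Obi, by date the degree was conferred (earlier first): Marchetti (2 Sep 2012) before Obi (7 Sep 2016).
Among Vance, Sato and Romero, by current position: Vance (Professor) before Sato and Romero (Associate Professor).
Sato and Romero are each not designated emeritus, so the next rule applies.
Among Sato and Romero, by date the degree was conferred (earlier first): Sato (3 Nov 1999) before Romero (4 Nov 1999).
Ivanova and Takahashi both have years of continuous service 8 years, so the next rule applies.
Ivanova and Takahashi are each Assistant Professor, so the next rule applies.
Ivanova and Takahashi are each designated emeritus, so the next rule applies.
Among Ivanova and Takahashi, by date the degree was conferred (earlier first): Ivanova (15 Mar 1993) before Takahashi (13 Mar 1994).
So Vance takes precedence.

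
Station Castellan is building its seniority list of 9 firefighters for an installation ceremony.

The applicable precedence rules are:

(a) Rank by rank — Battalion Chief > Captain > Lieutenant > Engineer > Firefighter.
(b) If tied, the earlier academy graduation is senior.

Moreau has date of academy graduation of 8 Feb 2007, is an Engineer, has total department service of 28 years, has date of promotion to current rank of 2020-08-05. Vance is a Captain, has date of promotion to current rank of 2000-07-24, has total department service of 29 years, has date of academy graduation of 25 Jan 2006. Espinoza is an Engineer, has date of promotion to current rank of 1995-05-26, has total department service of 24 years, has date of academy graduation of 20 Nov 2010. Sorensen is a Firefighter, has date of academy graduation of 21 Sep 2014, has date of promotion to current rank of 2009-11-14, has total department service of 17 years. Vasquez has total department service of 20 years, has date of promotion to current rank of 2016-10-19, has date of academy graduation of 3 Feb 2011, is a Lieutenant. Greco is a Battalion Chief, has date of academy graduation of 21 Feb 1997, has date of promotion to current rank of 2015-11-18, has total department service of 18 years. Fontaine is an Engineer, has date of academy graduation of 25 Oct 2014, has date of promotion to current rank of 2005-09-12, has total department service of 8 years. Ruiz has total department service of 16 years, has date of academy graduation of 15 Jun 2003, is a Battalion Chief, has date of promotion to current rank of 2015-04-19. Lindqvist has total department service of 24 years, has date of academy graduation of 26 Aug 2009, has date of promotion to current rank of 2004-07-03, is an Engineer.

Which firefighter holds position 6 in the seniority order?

By rank: Greco and Ruiz (Battalion Chief); then Vance (Captain); then Vasquez (Lieutenant); then Moreau, Lindqvist, Espinoza and Fontaine (Engineer); then Sorensen (Firefighter).
Among Greco and Ruiz, by date of academy graduation (earlier first): Greco (21 Feb 1997) before Ruiz (15 Jun 2003).
Among Moreau, Lindqvist, Espinoza and Fontaine, by date of academy graduation (earlier first): Moreau (8 Feb 2007) before Lindqvist (26 Aug 2009) before Espinoza (20 Nov 2010) before Fontaine (25 Oct 2014).
Order: Greco, Ruiz, Vance, Vasquez, Moreau, Lindqvist, Espinoza, Fontaine, Sorensen.

Lindqvist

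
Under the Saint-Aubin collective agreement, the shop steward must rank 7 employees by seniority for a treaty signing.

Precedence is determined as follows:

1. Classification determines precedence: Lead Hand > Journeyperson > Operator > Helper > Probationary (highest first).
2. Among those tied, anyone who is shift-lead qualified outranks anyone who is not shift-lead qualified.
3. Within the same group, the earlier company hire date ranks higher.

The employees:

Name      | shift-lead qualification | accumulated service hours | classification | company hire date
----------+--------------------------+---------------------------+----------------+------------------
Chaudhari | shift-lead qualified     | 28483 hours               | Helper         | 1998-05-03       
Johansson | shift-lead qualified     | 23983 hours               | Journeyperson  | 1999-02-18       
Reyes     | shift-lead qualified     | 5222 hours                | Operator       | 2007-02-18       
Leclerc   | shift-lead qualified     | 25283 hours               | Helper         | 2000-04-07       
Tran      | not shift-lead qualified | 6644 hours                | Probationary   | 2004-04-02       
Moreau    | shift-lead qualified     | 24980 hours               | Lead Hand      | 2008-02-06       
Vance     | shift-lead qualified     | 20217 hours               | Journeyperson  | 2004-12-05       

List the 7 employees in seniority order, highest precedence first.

Moreau, Johansson, Vance, Reyes, Chaudhari, Leclerc, Tran

By classification: Moreau (Lead Hand); then Johansson and Vance (Journeyperson); then Reyes (Operator); then Chaudhari and Leclerc (Helper); then Tran (Probationary).
Johansson and Vance are each shift-lead qualified, so the next rule applies.
Among Johansson and Vance, by company hire date (earlier first): Johansson (1999-02-18) before Vance (2004-12-05).
Chaudhari and Leclerc are each shift-lead qualified, so the next rule applies.
Among Chaudhari and Leclerc, by company hire date (earlier first): Chaudhari (1998-05-03) before Leclerc (2000-04-07).
Full order: Moreau, Johansson, Vance, Reyes, Chaudhari, Leclerc, Tran.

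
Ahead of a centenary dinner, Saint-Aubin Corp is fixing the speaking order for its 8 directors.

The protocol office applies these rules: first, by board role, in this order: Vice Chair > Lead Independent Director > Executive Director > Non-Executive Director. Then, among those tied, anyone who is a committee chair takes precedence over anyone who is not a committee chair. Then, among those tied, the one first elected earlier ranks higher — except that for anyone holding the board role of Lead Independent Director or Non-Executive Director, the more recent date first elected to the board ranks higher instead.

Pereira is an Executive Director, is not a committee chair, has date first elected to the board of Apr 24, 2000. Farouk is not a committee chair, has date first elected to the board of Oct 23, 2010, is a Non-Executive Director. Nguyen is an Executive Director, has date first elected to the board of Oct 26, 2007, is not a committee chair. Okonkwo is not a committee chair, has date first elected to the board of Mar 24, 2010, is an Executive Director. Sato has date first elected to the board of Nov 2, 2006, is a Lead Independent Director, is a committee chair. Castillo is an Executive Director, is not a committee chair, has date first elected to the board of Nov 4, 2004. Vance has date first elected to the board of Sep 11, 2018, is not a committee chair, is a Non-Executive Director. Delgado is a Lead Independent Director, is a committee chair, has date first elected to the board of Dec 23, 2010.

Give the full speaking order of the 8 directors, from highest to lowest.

By board role: Delgado and Sato (Lead Independent Director); then Pereira, Castillo, Nguyen and Okonkwo (Executive Director); then Vance and Farouk (Non-Executive Director).
Delgado and Sato are each a committee chair, so the next rule applies.
Among Delgado and Sato, by date first elected to the board (later first) (reversed rule for this group): Delgado (Dec 23, 2010) before Sato (Nov 2, 2006).
Pereira, Castillo, Nguyen and Okonkwo are each not a committee chair, so the next rule applies.
Among Pereira, Castillo, Nguyen and Okonkwo, by date first elected to the board (earlier first): Pereira (Apr 24, 2000) before Castillo (Nov 4, 2004) before Nguyen (Oct 26, 2007) before Okonkwo (Mar 24, 2010).
Vance and Farouk are each not a committee chair, so the next rule applies.
Among Vance and Farouk, by date first elected to the board (later first) (reversed rule for this group): Vance (Sep 11, 2018) before Farouk (Oct 23, 2010).
Full order: Delgado, Sato, Pereira, Castillo, Nguyen, Okonkwo, Vance, Farouk.

Delgado, Sato, Pereira, Castillo, Nguyen, Okonkwo, Vance, Farouk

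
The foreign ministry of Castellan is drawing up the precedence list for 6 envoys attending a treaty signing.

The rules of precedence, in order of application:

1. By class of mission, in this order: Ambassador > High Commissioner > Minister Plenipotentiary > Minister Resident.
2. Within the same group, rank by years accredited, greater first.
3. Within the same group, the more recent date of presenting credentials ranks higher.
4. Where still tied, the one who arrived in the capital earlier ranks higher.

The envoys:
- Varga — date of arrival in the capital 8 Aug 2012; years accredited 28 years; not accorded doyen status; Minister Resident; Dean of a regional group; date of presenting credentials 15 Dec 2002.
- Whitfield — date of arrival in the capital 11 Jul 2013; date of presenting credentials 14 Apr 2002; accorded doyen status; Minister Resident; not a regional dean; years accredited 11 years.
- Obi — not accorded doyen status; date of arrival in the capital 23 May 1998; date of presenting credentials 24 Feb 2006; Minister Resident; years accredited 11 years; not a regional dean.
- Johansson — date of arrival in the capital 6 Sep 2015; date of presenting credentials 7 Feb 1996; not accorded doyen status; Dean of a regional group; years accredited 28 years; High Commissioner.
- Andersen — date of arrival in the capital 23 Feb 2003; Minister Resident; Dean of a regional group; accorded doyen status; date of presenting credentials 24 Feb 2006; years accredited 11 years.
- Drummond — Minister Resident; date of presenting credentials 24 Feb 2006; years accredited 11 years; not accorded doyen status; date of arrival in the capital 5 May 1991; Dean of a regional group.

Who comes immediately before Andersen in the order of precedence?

By class of mission: Johansson (High Commissioner); then Varga, Drummond, Obi, Andersen and Whitfield (Minister Resident).
Among Varga, Drummond, Obi, Andersen and Whitfield, by years accredited (higher first): Varga (28 years) before Drummond, Obi, Andersen and Whitfield (11 years).
Among Drummond, Obi, Andersen and Whitfield, by date of presenting credentials (later first): Drummond, Obi and Andersen (24 Feb 2006) before Whitfield (14 Apr 2002).
Among Drummond, Obi and Andersen, by date of arrival in the capital (earlier first): Drummond (5 May 1991) before Obi (23 May 1998) before Andersen (23 Feb 2003).
Order: Johansson, Varga, Drummond, Obi, Andersen, Whitfield.

Obi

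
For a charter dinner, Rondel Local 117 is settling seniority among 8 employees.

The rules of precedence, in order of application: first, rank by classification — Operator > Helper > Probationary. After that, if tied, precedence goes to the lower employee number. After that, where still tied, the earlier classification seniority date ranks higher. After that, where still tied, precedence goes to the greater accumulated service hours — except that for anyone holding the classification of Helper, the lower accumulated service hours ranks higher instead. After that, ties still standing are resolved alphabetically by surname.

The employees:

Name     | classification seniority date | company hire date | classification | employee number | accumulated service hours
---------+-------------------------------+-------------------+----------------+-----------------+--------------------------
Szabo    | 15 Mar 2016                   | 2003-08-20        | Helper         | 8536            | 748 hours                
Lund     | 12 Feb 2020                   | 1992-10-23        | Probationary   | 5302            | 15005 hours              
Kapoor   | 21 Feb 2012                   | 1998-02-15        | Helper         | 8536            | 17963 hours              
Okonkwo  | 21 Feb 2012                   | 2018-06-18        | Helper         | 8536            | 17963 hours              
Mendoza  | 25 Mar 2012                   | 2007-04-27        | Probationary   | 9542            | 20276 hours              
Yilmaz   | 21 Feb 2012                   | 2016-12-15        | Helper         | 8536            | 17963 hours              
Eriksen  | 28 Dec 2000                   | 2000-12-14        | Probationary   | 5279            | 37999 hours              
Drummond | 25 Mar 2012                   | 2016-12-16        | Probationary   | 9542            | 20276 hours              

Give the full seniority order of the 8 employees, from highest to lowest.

By classification: Kapoor, Okonkwo, Yilmaz and Szabo (Helper); then Eriksen, Lund, Drummond and Mendoza (Probationary).
Kapoor, Okonkwo, Yilmaz and Szabo all have employee number 8536, so the next rule applies.
Among Kapoor, Okonkwo, Yilmaz and Szabo, by classification seniority date (earlier first): Kapoor, Okonkwo and Yilmaz (21 Feb 2012) before Szabo (15 Mar 2016).
Kapoor, Okonkwo and Yilmaz all have accumulated service hours 17963 hours, so the next rule applies.
Among Kapoor, Okonkwo and Yilmaz, alphabetically by surname: Kapoor before Okonkwo before Yilmaz.
Among Eriksen, Lund, Drummond and Mendoza, by employee number (lower first): Eriksen (5279) before Lund (5302) before Drummond and Mendoza (9542).
Drummond and Mendoza both have classification seniority date 25 Mar 2012, so the next rule applies.
Drummond and Mendoza both have accumulated service hours 20276 hours, so the next rule applies.
Among Drummond and Mendoza, alphabetically by surname: Drummond before Mendoza.
Full order: Kapoor, Okonkwo, Yilmaz, Szabo, Eriksen, Lund, Drummond, Mendoza.

Kapoor, Okonkwo, Yilmaz, Szabo, Eriksen, Lund, Drummond, Mendoza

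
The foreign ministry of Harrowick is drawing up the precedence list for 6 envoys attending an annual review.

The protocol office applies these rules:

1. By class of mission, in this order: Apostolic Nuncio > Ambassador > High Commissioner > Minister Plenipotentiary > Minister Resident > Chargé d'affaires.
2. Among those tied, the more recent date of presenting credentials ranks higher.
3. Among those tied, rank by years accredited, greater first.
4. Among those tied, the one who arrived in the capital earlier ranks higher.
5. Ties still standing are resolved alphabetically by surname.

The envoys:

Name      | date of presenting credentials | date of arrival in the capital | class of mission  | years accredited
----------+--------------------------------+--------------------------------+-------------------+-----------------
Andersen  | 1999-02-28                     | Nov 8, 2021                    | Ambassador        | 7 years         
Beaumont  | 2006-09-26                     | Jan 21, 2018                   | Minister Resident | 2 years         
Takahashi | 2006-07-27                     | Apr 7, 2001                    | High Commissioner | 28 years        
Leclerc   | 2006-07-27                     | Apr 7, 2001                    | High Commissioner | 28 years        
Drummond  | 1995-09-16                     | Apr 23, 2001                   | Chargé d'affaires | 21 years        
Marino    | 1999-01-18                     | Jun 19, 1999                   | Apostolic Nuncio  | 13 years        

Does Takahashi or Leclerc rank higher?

Leclerc

By class of mission: Marino (Apostolic Nuncio); then Andersen (Ambassador); then Leclerc and Takahashi (High Commissioner); then Beaumont (Minister Resident); then Drummond (Chargé d'affaires).
Leclerc and Takahashi both have date of presenting credentials 2006-07-27, so the next rule applies.
Leclerc and Takahashi both have years accredited 28 years, so the next rule applies.
Leclerc and Takahashi both have date of arrival in the capital Apr 7, 2001, so the next rule applies.
Among Leclerc and Takahashi, alphabetically by surname: Leclerc before Takahashi.
So Leclerc takes precedence.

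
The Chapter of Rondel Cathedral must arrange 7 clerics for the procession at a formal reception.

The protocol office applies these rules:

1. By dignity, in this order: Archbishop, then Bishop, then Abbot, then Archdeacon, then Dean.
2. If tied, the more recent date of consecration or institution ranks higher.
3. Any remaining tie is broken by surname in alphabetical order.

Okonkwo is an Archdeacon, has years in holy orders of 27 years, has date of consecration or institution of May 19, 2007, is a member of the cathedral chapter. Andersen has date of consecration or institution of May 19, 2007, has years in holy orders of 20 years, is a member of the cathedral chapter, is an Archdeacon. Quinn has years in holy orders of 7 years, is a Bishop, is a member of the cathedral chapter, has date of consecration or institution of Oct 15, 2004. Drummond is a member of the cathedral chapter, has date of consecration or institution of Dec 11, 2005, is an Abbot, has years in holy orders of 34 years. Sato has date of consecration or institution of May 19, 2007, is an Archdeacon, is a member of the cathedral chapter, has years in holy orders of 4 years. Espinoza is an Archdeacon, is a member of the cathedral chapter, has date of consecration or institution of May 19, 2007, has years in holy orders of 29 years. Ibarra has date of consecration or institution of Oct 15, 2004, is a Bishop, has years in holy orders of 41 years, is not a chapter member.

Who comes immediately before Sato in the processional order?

By dignity: Ibarra and Quinn (Bishop); then Drummond (Abbot); then Andersen, Espinoza, Okonkwo and Sato (Archdeacon).
Ibarra and Quinn both have date of consecration or institution Oct 15, 2004, so the next rule applies.
Among Ibarra and Quinn, alphabetically by surname: Ibarra before Quinn.
Andersen, Espinoza, Okonkwo and Sato all have date of consecration or institution May 19, 2007, so the next rule applies.
Among Andersen, Espinoza, Okonkwo and Sato, alphabetically by surname: Andersen before Espinoza before Okonkwo before Sato.
Order: Ibarra, Quinn, Drummond, Andersen, Espinoza, Okonkwo, Sato.

Okonkwo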